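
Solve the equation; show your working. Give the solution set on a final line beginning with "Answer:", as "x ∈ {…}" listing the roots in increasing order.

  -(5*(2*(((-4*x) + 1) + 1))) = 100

Step 1. [-(5*(2*(((-4*x) + 1) + 1))) = 100] flip signs both sides. So neg: 5*(2*(((-4*x) + 1) + 1)) = -100.
Step 2. [5*(2*(((-4*x) + 1) + 1)) = -100] divide by the outer 5. So div: 2*(((-4*x) + 1) + 1) = -20.
Step 3. [2*(((-4*x) + 1) + 1) = -20] divide by the outer 2 ⇒ div: ((-4*x) + 1) + 1 = -10.
Step 4. [((-4*x) + 1) + 1 = -10] peel the +1: subtract 1 from each side, so sub: (-4*x) + 1 = -11.
Step 5. [(-4*x) + 1 = -11] +1 is outermost — subtract 1 both sides. So sub: -4*x = -12.
Step 6. [-4*x = -12] leading coefficient -4: divide by -4 ⇒ div: x = 3.

Answer: x ∈ {3}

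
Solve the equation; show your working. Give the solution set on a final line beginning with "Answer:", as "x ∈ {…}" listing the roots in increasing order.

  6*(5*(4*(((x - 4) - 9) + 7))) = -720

Step 1. [6*(5*(4*(((x - 4) - 9) + 7))) = -720] 6 out front; divide by 6. So div: 5*(4*(((x - 4) - 9) + 7)) = -120.
Step 2. [5*(4*(((x - 4) - 9) + 7)) = -120] LHS = 5·(…); ÷5 both sides, so div: 4*(((x - 4) - 9) + 7) = -24.
Step 3. [4*(((x - 4) - 9) + 7) = -24] 4·(inner) — divide through by 4. So div: ((x - 4) - 9) + 7 = -6.
Step 4. [((x - 4) - 9) + 7 = -6] the outer +7 inverts by subtracting 7 ⇒ sub: (x - 4) - 9 = -13.
Step 5. [(x - 4) - 9 = -13] 9 comes off first (add 9), so sub: x - 4 = -4.
Step 6. [x - 4 = -4] -4 is outermost — add 4 both sides ⇒ sub: x = 0.

Answer: x ∈ {0}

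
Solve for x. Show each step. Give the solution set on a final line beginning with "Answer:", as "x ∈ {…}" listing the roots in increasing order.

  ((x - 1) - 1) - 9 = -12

Step 1. [((x - 1) - 1) - 9 = -12] peel the -9: add 9 from each side. So sub: (x - 1) - 1 = -3.
Step 2. [(x - 1) - 1 = -3] peel the -1: add 1 from each side. So sub: x - 1 = -2.
Step 3. [x - 1 = -2] peel the -1: add 1 from each side ⇒ sub: x = -1.

Answer: x ∈ {-1}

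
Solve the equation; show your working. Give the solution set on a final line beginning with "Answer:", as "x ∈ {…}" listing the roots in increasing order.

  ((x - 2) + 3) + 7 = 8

Step 1. [((x - 2) + 3) + 7 = 8] 7 comes off first (subtract 7), so sub: (x - 2) + 3 = 1.
Step 2. [(x - 2) + 3 = 1] peel the +3: subtract 3 from each side, so sub: x - 2 = -2.
Step 3. [x - 2 = -2] peel the -2: add 2 from each side, so sub: x = 0.

Answer: x ∈ {0}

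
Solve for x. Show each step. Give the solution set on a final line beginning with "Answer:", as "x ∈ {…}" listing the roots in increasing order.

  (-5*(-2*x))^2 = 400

Step 1. [(-5*(-2*x))^2 = 400] 400 ≥ 0, LHS is (·)² — take ±√, so sqrt: -5*(-2*x) = 20 or -20.
Step 2. [-5*(-2*x) = 20 or -20] LHS = -5·(…); ÷-5 both sides ⇒ div: -2*x = -4 or 4.
Step 3. [-2*x = -4 or 4] divide by the outer -2. So div: x = 2 or -2.

Answer: x ∈ {-2, 2}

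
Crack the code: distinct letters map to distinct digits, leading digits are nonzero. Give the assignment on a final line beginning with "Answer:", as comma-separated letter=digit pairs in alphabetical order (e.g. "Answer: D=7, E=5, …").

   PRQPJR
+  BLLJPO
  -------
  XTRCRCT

Step 1. [col 1: R + O ≡ T (mod 10)] several values work for O in column 1 (R + O ≡ T (mod 10), carry-in 0); try O=2, so O=2.
Step 2. [col 1: R + O ≡ T (mod 10)] no forcing yet in column 1 (carry-in 0); R=5 is free and consistent — try it ⇒ R=5.
Step 3. [col 1: R + O ≡ T (mod 10)] in column 1 we have R+O≡T with carry-in 0; given R=5, O=2 and digits 2,5 already taken and all letters distinct, that pins T to 7 ⇒ T=7.
Step 4. [X] X is the leading digit of a 7-digit sum of two 6-digit numbers; the final carry is exactly 1, so X=1.
Step 5. [col 2: J + P ≡ C (mod 10)] no forcing yet in column 2 (carry-in 0); P=8 is free and consistent — try it ⇒ P=8.
Step 6. [col 2: J + P ≡ C (mod 10)] column 2 reads J+P+carry(0)=C with P=8; with digits 1,2,5,7,8 already taken and all letters distinct, the only value for J is 6 ⇒ J=6.
Step 7. [col 2: J + P ≡ C (mod 10)] column 2 reads J+P+carry(0)=C with J=6, P=8; with digits 1,2,5,6,7,8 already taken and all letters distinct, the only value for C is 4, so C=4.
Step 8. [col 4: Q + L ≡ C (mod 10)] Q=3 is one option consistent with column 4 (Q + L ≡ C (mod 10), carry-in 1) — take it ⇒ Q=3.
Step 9. [col 4: Q + L ≡ C (mod 10)] in column 4 we have Q+L≡C with carry-in 1; given Q=3, C=4 and digits 1,2,3,4,5,6,7,8 already taken and all letters distinct, that pins L to 0, so L=0.
Step 10. [col 6: P + B ≡ T (mod 10)] column 6: given P=8, T=7, carry-in 0, and digits 0,1,2,3,4,5,6,7,8 already taken and all letters distinct, P+B≡T (mod 10) forces B=9 ⇒ B=9.

Answer: B=9, C=4, J=6, L=0, O=2, P=8, Q=3, R=5, T=7, X=1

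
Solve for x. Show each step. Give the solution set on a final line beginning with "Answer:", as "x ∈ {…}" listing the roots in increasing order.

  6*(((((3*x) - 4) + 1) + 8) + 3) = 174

Step 1. [6*(((((3*x) - 4) + 1) + 8) + 3) = 174] LHS = 6·(…); ÷6 both sides. So div: ((((3*x) - 4) + 1) + 8) + 3 = 29.
Step 2. [((((3*x) - 4) + 1) + 8) + 3 = 29] +3 is outermost — subtract 3 both sides. So sub: (((3*x) - 4) + 1) + 8 = 26.
Step 3. [(((3*x) - 4) + 1) + 8 = 26] subtract 8: x sits inside (… + 8). So sub: ((3*x) - 4) + 1 = 18.
Step 4. [((3*x) - 4) + 1 = 18] peel the +1: subtract 1 from each side ⇒ sub: (3*x) - 4 = 17.
Step 5. [(3*x) - 4 = 17] add 4: x sits inside (… - 4). So sub: 3*x = 21.
Step 6. [3*x = 21] 3 out front; divide by 3. So div: x = 7.

Answer: x ∈ {7}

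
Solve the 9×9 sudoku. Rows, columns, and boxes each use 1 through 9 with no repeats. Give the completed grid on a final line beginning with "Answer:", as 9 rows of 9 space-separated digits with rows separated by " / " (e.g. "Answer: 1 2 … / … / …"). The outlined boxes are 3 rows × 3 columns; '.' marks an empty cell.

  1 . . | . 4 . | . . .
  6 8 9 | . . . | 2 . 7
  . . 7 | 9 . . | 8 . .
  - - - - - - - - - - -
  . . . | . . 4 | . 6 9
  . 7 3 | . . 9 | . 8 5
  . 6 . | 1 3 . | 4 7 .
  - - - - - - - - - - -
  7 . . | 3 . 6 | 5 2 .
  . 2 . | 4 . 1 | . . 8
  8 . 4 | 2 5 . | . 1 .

Step 1. [r2c4∈{5}] r2c4 has the single candidate 5, so r2c4=5.
Step 2. [r3c2∈{3,4,5}] across col 2, 4 lands solely at r3c2 ⇒ r3c2=4.
Step 3. [r4c7∈{1,3}] across row 4, 3 lands solely at r4c7, so r4c7=3.
Step 4. [r6c6∈{2,5,8}] r6c6 is the only open cell in col 6 admitting 5 ⇒ r6c6=5.
Step 5. [r1c6∈{2,3,7,8}] col 6 places 8 nowhere but r1c6 ⇒ r1c6=8.
Step 6. [r1c3∈{2,5}] r1c3 is the only open cell in row 1 admitting 2. So r1c3=2.
Step 7. [r3c9∈{1,3,6}] across col 9, 1 lands solely at r3c9, so r3c9=1.
Step 8. [r4c4∈{7,8}] across col 4, 8 lands solely at r4c4. So r4c4=8.
Step 9. [r3c5∈{2,6}] in row 3, 6 fits only at r3c5, so r3c5=6.
Step 10. [r2c6∈{3}] nothing but 3 survives at r2c6. So r2c6=3.
Step 11. [r8c3∈{5,6}] r8c3 is the only open cell in col 3 admitting 6. So r8c3=6.
Step 12. [r8c1∈{3,5,9}] row 8 places 5 nowhere but r8c1. So r8c1=5.
Step 13. [r8c8∈{3,9}] r8c8 is the only open cell in row 8 admitting 3 ⇒ r8c8=3.
Step 14. [r4c1∈{2}] only 2 remains possible at r4c1 ⇒ r4c1=2.
Step 15. [r1c2∈{3,5}] 5 has one home in box 1: r1c2. So r1c2=5.
Step 16. [r9c6∈{7}] r9c6 is down to just 7, so r9c6=7.
Step 17. [r9c9∈{6}] nothing but 6 survives at r9c9 ⇒ r9c9=6.
Step 18. [r9c7∈{9}] r9c7 has the single candidate 9 ⇒ r9c7=9.
Step 19. [r7c2∈{1,9}] across col 2, 9 lands solely at r7c2 ⇒ r7c2=9.
Step 20. [r4c2∈{1}] r4c2 has the single candidate 1, so r4c2=1.
Step 21. [r8c5∈{9}] only 9 remains possible at r8c5, so r8c5=9.
Step 22. [r6c3∈{8}] r6c3's peers cover all but 8, so r6c3=8.
Step 23. [r5c7∈{1}] r5c7 has the single candidate 1, so r5c7=1.
Step 24. [r5c5∈{2}] r5c5's peers cover all but 2 ⇒ r5c5=2.
Step 25. [r5c4∈{6}] r5c4's peers cover all but 6. So r5c4=6.
Step 26. [r2c5∈{1}] nothing but 1 survives at r2c5 ⇒ r2c5=1.
Step 27. [r4c5∈{7}] r4c5 is down to just 7. So r4c5=7.
Step 28. [r8c7∈{7}] r8c7 is down to just 7. So r8c7=7.
Step 29. [r6c1∈{9}] r6c1's peers cover all but 9 ⇒ r6c1=9.
Step 30. [r6c9∈{2}] only 2 remains possible at r6c9 ⇒ r6c9=2.
Step 31. [r7c3∈{1}] only 1 remains possible at r7c3, so r7c3=1.
Step 32. [r5c1∈{4}] r5c1's peers cover all but 4 ⇒ r5c1=4.
Step 33. [r4c3∈{5}] r4c3 has the single candidate 5 ⇒ r4c3=5.
Step 34. [r2c8∈{4}] nothing but 4 survives at r2c8. So r2c8=4.
Step 35. [r1c4∈{7}] nothing but 7 survives at r1c4. So r1c4=7.
Step 36. [r1c9∈{3}] only 3 remains possible at r1c9, so r1c9=3.
Step 37. [r3c8∈{5}] r3c8 has the single candidate 5, so r3c8=5.
Step 38. [r3c6∈{2}] r3c6 has the single candidate 2 ⇒ r3c6=2.
Step 39. [r9c2∈{3}] r9c2 is down to just 3. So r9c2=3.
Step 40. [r7c5∈{8}] only 8 remains possible at r7c5 ⇒ r7c5=8.
Step 41. [r3c1∈{3}] r3c1 is down to just 3. So r3c1=3.
Step 42. [r1c8∈{9}] r1c8's peers cover all but 9. So r1c8=9.
Step 43. [r1c7∈{6}] only 6 remains possible at r1c7, so r1c7=6.
Step 44. [r7c9∈{4}] r7c9 is down to just 4 ⇒ r7c9=4.

Answer: 1 5 2 7 4 8 6 9 3 / 6 8 9 5 1 3 2 4 7 / 3 4 7 9 6 2 8 5 1 / 2 1 5 8 7 4 3 6 9 / 4 7 3 6 2 9 1 8 5 / 9 6 8 1 3 5 4 7 2 / 7 9 1 3 8 6 5 2 4 / 5 2 6 4 9 1 7 3 8 / 8 3 4 2 5 7 9 1 6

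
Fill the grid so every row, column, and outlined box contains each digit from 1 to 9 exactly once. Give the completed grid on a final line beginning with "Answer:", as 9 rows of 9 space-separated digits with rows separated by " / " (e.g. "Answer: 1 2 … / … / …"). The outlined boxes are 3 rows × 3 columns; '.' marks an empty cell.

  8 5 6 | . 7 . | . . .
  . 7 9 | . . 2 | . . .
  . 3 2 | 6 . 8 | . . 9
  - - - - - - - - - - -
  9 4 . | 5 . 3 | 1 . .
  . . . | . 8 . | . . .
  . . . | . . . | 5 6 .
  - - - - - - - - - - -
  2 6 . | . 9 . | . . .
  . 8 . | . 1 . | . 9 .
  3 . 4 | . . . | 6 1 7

Step 1. [r2c5∈{3,4,5}] r2c5 is the only open cell in col 5 admitting 3 ⇒ r2c5=3.
Step 2. [r5c7∈{2,3,4,7,9}] across col 7, 9 lands solely at r5c7, so r5c7=9.
Step 3. [r8c6∈{4,5,6,7}] row 8 places 6 nowhere but r8c6. So r8c6=6.
Step 4. [r7c3∈{1,5,7}] across row 7, 1 lands solely at r7c3, so r7c3=1.
Step 5. [r3c1∈{1,4}] 1 has one home in row 3: r3c1 ⇒ r3c1=1.
Step 6. [r6c1∈{7}] r6c1 is down to just 7. So r6c1=7.
Step 7. [r2c9∈{1,4,5,6,8}] 6 has one home in row 2: r2c9, so r2c9=6.
Step 8. [r1c9∈{1,2,3,4}] r1c9 is the only open cell in col 9 admitting 1 ⇒ r1c9=1.
Step 9. [r4c8∈{2,7,8}] 7 has one home in row 4: r4c8. So r4c8=7.
Step 10. [r2c8∈{4,5,8}] 5 has one home in row 2: r2c8. So r2c8=5.
Step 11. [r3c8∈{4}] nothing but 4 survives at r3c8, so r3c8=4.
Step 12. [r6c5∈{2,4}] across col 5, 4 lands solely at r6c5, so r6c5=4.
Step 13. [r7c8∈{3,8}] r7c8 is the only open cell in col 8 admitting 8, so r7c8=8.
Step 14. [r5c9∈{2,3,4}] row 5 places 4 nowhere but r5c9 ⇒ r5c9=4.
Step 15. [r2c4∈{1,4}] row 2 places 1 nowhere but r2c4 ⇒ r2c4=1.
Step 16. [r8c1∈{5}] only 5 remains possible at r8c1. So r8c1=5.
Step 17. [r9c6∈{5}] r9c6 is down to just 5, so r9c6=5.
Step 18. [r9c5∈{2}] r9c5's peers cover all but 2, so r9c5=2.
Step 19. [r4c9∈{2,8}] r4c9 is the only open cell in row 4 admitting 2, so r4c9=2.
Step 20. [r8c9∈{3}] only 3 remains possible at r8c9 ⇒ r8c9=3.
Step 21. [r7c7∈{4}] r7c7 has the single candidate 4, so r7c7=4.
Step 22. [r7c6∈{7}] r7c6 has the single candidate 7. So r7c6=7.
Step 23. [r5c8∈{3}] r5c8's peers cover all but 3. So r5c8=3.
Step 24. [r1c6∈{4,9}] 4 has one home in col 6: r1c6 ⇒ r1c6=4.
Step 25. [r6c6∈{1,9}] col 6 places 9 nowhere but r6c6, so r6c6=9.
Step 26. [r6c2∈{1,2}] row 6 places 1 nowhere but r6c2, so r6c2=1.
Step 27. [r6c3∈{3,8}] 3 has one home in row 6: r6c3. So r6c3=3.
Step 28. [r1c7∈{2,3}] row 1 places 3 nowhere but r1c7 ⇒ r1c7=3.
Step 29. [r5c2∈{2}] nothing but 2 survives at r5c2 ⇒ r5c2=2.
Step 30. [r5c1∈{6}] r5c1 is down to just 6, so r5c1=6.
Step 31. [r3c5∈{5}] r3c5 has the single candidate 5, so r3c5=5.
Step 32. [r5c6∈{1}] r5c6 is down to just 1 ⇒ r5c6=1.
Step 33. [r1c4∈{9}] nothing but 9 survives at r1c4 ⇒ r1c4=9.
Step 34. [r9c2∈{9}] nothing but 9 survives at r9c2 ⇒ r9c2=9.
Step 35. [r2c1∈{4}] r2c1 is down to just 4, so r2c1=4.
Step 36. [r4c3∈{8}] only 8 remains possible at r4c3, so r4c3=8.
Step 37. [r3c7∈{7}] r3c7 has the single candidate 7, so r3c7=7.
Step 38. [r9c4∈{8}] only 8 remains possible at r9c4. So r9c4=8.
Step 39. [r7c9∈{5}] nothing but 5 survives at r7c9. So r7c9=5.
Step 40. [r8c7∈{2}] r8c7 is down to just 2, so r8c7=2.
Step 41. [r4c5∈{6}] r4c5's peers cover all but 6 ⇒ r4c5=6.
Step 42. [r7c4∈{3}] nothing but 3 survives at r7c4 ⇒ r7c4=3.
Step 43. [r1c8∈{2}] r1c8's peers cover all but 2 ⇒ r1c8=2.
Step 44. [r8c3∈{7}] only 7 remains possible at r8c3. So r8c3=7.
Step 45. [r6c4∈{2}] nothing but 2 survives at r6c4, so r6c4=2.
Step 46. [r5c3∈{5}] r5c3 is down to just 5, so r5c3=5.
Step 47. [r2c7∈{8}] only 8 remains possible at r2c7 ⇒ r2c7=8.
Step 48. [r6c9∈{8}] r6c9 is down to just 8 ⇒ r6c9=8.
Step 49. [r5c4∈{7}] r5c4 has the single candidate 7. So r5c4=7.
Step 50. [r8c4∈{4}] r8c4 is down to just 4 ⇒ r8c4=4.

Answer: 8 5 6 9 7 4 3 2 1 / 4 7 9 1 3 2 8 5 6 / 1 3 2 6 5 8 7 4 9 / 9 4 8 5 6 3 1 7 2 / 6 2 5 7 8 1 9 3 4 / 7 1 3 2 4 9 5 6 8 / 2 6 1 3 9 7 4 8 5 / 5 8 7 4 1 6 2 9 3 / 3 9 4 8 2 5 6 1 7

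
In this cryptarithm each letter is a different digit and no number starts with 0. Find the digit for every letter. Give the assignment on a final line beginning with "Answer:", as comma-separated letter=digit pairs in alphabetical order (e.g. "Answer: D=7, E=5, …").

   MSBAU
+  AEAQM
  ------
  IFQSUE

Step 1. [I] I is the leading digit of a 6-digit sum of two 5-digit numbers; the final carry is exactly 1, so I=1.
Step 2. [col 1: U + M ≡ E (mod 10)] no forcing yet in column 1 (carry-in 0); E=7 is free and consistent — try it, so E=7.
Step 3. [col 1: U + M ≡ E (mod 10)] no forcing yet in column 1 (carry-in 0); U=4 is free and consistent — try it, so U=4.
Step 4. [col 1: U + M ≡ E (mod 10)] column 1: given U=4, E=7, carry-in 0, and digits 1,4,7 already taken and all letters distinct, U+M≡E (mod 10) forces M=3. So M=3.
Step 5. [col 2: A + Q ≡ U (mod 10)] column 2 (A + Q ≡ U (mod 10), carry-in 0) doesn't pin Q yet; pick Q=6 and continue, so Q=6.
Step 6. [col 2: A + Q ≡ U (mod 10)] column 2 reads A+Q+carry(0)=U with Q=6, U=4; with digits 1,3,4,6,7 already taken and all letters distinct, the only value for A is 8. So A=8.
Step 7. [col 3: B + A ≡ S (mod 10)] column 3: given A=8, carry-in 1, and digits 1,3,4,6,7,8 already taken and all letters distinct, B+A≡S (mod 10) forces B=0, so B=0.
Step 8. [col 3: B + A ≡ S (mod 10)] in column 3 we have B+A≡S with carry-in 1; given B=0, A=8 and digits 0,1,3,4,6,7,8 already taken and all letters distinct, that pins S to 9 ⇒ S=9.
Step 9. [col 5: M + A ≡ F (mod 10)] in column 5 we have M+A≡F with carry-in 1; given M=3, A=8 and digits 0,1,3,4,6,7,8,9 already taken and all letters distinct, that pins F to 2 ⇒ F=2.

Answer: A=8, B=0, E=7, F=2, I=1, M=3, Q=6, S=9, U=4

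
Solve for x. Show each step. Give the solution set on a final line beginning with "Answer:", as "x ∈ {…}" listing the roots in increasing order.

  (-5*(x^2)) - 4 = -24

Step 1. [(-5*(x^2)) - 4 = -24] 4 comes off first (add 4), so sub: -5*(x^2) = -20.
Step 2. [-5*(x^2) = -20] -5·(inner) — divide through by -5, so div: x^2 = 4.
Step 3. [x^2 = 4] √ both sides: 4 ≥ 0 gives two branches, so sqrt: x = 2 or -2.

Answer: x ∈ {-2, 2}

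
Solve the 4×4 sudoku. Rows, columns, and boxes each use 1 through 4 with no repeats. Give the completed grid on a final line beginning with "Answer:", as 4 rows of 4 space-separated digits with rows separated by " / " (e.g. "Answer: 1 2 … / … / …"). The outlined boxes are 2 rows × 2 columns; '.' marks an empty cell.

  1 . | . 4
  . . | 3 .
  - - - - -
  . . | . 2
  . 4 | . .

Step 1. [r3c2∈{1,3}] 1 has one home in col 2: r3c2. So r3c2=1.
Step 2. [r4c1∈{2,3}] across row 4, 2 lands solely at r4c1 ⇒ r4c1=2.
Step 3. [r4c4∈{1,3}] 3 has one home in row 4: r4c4. So r4c4=3.
Step 4. [r1c2∈{2,3}] r1c2 is the only open cell in row 1 admitting 3 ⇒ r1c2=3.
Step 5. [r2c1∈{4}] nothing but 4 survives at r2c1 ⇒ r2c1=4.
Step 6. [r1c3∈{2}] r1c3's peers cover all but 2 ⇒ r1c3=2.
Step 7. [r4c3∈{1}] r4c3's peers cover all but 1. So r4c3=1.
Step 8. [r3c1∈{3}] nothing but 3 survives at r3c1, so r3c1=3.
Step 9. [r2c2∈{2}] nothing but 2 survives at r2c2, so r2c2=2.
Step 10. [r2c4∈{1}] only 1 remains possible at r2c4, so r2c4=1.
Step 11. [r3c3∈{4}] r3c3 is down to just 4. So r3c3=4.

Answer: 1 3 2 4 / 4 2 3 1 / 3 1 4 2 / 2 4 1 3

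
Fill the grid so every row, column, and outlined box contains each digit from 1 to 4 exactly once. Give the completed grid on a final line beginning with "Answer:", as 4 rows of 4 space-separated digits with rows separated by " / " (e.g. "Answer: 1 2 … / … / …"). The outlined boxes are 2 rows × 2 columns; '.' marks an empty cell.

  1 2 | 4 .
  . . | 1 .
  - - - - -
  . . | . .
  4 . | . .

Step 1. [r1c4∈{3}] r1c4 is down to just 3, so r1c4=3.
Step 2. [r3c1∈{2,3}] across col 1, 2 lands solely at r3c1 ⇒ r3c1=2.
Step 3. [r3c3∈{3}] nothing but 3 survives at r3c3 ⇒ r3c3=3.
Step 4. [r4c2∈{1,3}] 3 has one home in row 4: r4c2 ⇒ r4c2=3.
Step 5. [r4c4∈{1,2}] 1 has one home in row 4: r4c4, so r4c4=1.
Step 6. [r2c2∈{4}] only 4 remains possible at r2c2. So r2c2=4.
Step 7. [r3c2∈{1}] nothing but 1 survives at r3c2, so r3c2=1.
Step 8. [r2c4∈{2}] r2c4 is down to just 2. So r2c4=2.
Step 9. [r4c3∈{2}] r4c3 is down to just 2. So r4c3=2.
Step 10. [r3c4∈{4}] only 4 remains possible at r3c4, so r3c4=4.
Step 11. [r2c1∈{3}] r2c1 is down to just 3, so r2c1=3.

Answer: 1 2 4 3 / 3 4 1 2 / 2 1 3 4 / 4 3 2 1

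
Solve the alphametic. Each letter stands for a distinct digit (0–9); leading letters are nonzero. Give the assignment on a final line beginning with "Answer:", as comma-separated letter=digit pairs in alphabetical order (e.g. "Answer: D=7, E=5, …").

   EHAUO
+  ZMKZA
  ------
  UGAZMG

Step 1. [U] the sum has 6 digits but both addends have 5; that extra leading digit U is the final carry, namely 1. So U=1.
Step 2. [col 1: O + A ≡ G (mod 10)] several values work for A in column 1 (O + A ≡ G (mod 10), carry-in 0); try A=4, so A=4.
Step 3. [col 1: O + A ≡ G (mod 10)] column 1 (O + A ≡ G (mod 10), carry-in 0) doesn't pin G yet; pick G=0 and continue. So G=0.
Step 4. [col 1: O + A ≡ G (mod 10)] in column 1 we have O+A≡G with carry-in 0; given A=4, G=0 and digits 0,1,4 already taken and all letters distinct, that pins O to 6, so O=6.
Step 5. [col 2: U + Z ≡ M (mod 10)] several values work for Z in column 2 (U + Z ≡ M (mod 10), carry-in 1); try Z=7. So Z=7.
Step 6. [col 2: U + Z ≡ M (mod 10)] column 2 reads U+Z+carry(1)=M with U=1, Z=7; with digits 0,1,4,6,7 already taken and all letters distinct, the only value for M is 9. So M=9.
Step 7. [col 3: A + K ≡ Z (mod 10)] from column 3 (A=4, Z=7, carry-in 0, digits 0,1,4,6,7,9 already taken and all letters distinct): K must equal 3. So K=3.
Step 8. [col 4: H + M ≡ A (mod 10)] column 4: given M=9, A=4, carry-in 0, and digits 0,1,3,4,6,7,9 already taken and all letters distinct, H+M≡A (mod 10) forces H=5 ⇒ H=5.
Step 9. [col 5: E + Z ≡ G (mod 10)] column 5: given Z=7, G=0, carry-in 1, and digits 0,1,3,4,5,6,7,9 already taken and all letters distinct, E+Z≡G (mod 10) forces E=2. So E=2.

Answer: A=4, E=2, G=0, H=5, K=3, M=9, O=6, U=1, Z=7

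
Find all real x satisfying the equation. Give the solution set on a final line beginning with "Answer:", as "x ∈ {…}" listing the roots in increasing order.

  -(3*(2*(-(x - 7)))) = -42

Step 1. [-(3*(2*(-(x - 7)))) = -42] leading − — multiply by −1, so neg: 3*(2*(-(x - 7))) = 42.
Step 2. [3*(2*(-(x - 7))) = 42] LHS = 3·(…); ÷3 both sides. So div: 2*(-(x - 7)) = 14.
Step 3. [2*(-(x - 7)) = 14] leading coefficient 2: divide by 2, so div: -(x - 7) = 7.
Step 4. [-(x - 7) = 7] flip signs both sides ⇒ neg: x - 7 = -7.
Step 5. [x - 7 = -7] add 7: x sits inside (… - 7) ⇒ sub: x = 0.

Answer: x ∈ {0}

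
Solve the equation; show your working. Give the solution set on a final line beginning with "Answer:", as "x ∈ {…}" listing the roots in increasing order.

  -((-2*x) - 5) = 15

Step 1. [-((-2*x) - 5) = 15] flip signs both sides ⇒ neg: (-2*x) - 5 = -15.
Step 2. [(-2*x) - 5 = -15] peel the -5: add 5 from each side ⇒ sub: -2*x = -10.
Step 3. [-2*x = -10] -2 out front; divide by -2 ⇒ div: x = 5.

Answer: x ∈ {5}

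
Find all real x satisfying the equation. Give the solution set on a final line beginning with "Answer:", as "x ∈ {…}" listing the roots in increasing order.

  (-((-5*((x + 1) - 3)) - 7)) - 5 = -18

Step 1. [(-((-5*((x + 1) - 3)) - 7)) - 5 = -18] the outer -5 inverts by adding 5, so sub: -((-5*((x + 1) - 3)) - 7) = -13.
Step 2. [-((-5*((x + 1) - 3)) - 7) = -13] LHS negated; negate both sides. So neg: (-5*((x + 1) - 3)) - 7 = 13.
Step 3. [(-5*((x + 1) - 3)) - 7 = 13] -7 is outermost — add 7 both sides. So sub: -5*((x + 1) - 3) = 20.
Step 4. [-5*((x + 1) - 3) = 20] leading coefficient -5: divide by -5. So div: (x + 1) - 3 = -4.
Step 5. [(x + 1) - 3 = -4] the outer -3 inverts by adding 3. So sub: x + 1 = -1.
Step 6. [x + 1 = -1] +1 is outermost — subtract 1 both sides ⇒ sub: x = -2.

Answer: x ∈ {-2}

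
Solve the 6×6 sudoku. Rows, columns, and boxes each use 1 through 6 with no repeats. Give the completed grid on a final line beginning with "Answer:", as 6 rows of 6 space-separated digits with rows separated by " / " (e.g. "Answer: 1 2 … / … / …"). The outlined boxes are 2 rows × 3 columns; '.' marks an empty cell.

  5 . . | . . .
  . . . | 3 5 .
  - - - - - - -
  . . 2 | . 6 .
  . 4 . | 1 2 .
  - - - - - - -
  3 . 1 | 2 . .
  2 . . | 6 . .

Step 1. [r2c1∈{1,4,6}] across col 1, 4 lands solely at r2c1, so r2c1=4.
Step 2. [r2c3∈{6}] r2c3 has the single candidate 6 ⇒ r2c3=6.
Step 3. [r5c5∈{4}] nothing but 4 survives at r5c5 ⇒ r5c5=4.
Step 4. [r5c6∈{5}] r5c6's peers cover all but 5. So r5c6=5.
Step 5. [r1c5∈{1}] only 1 remains possible at r1c5. So r1c5=1.
Step 6. [r4c3∈{3,5}] 5 has one home in row 4: r4c3, so r4c3=5.
Step 7. [r3c2∈{1,3}] in box 3, 3 fits only at r3c2 ⇒ r3c2=3.
Step 8. [r2c6∈{2}] r2c6's peers cover all but 2. So r2c6=2.
Step 9. [r1c4∈{4}] only 4 remains possible at r1c4. So r1c4=4.
Step 10. [r6c5∈{3}] nothing but 3 survives at r6c5, so r6c5=3.
Step 11. [r1c6∈{6}] r1c6 is down to just 6. So r1c6=6.
Step 12. [r3c4∈{5}] r3c4 has the single candidate 5 ⇒ r3c4=5.
Step 13. [r3c1∈{1}] only 1 remains possible at r3c1 ⇒ r3c1=1.
Step 14. [r6c2∈{5}] r6c2 is down to just 5. So r6c2=5.
Step 15. [r3c6∈{4}] r3c6's peers cover all but 4, so r3c6=4.
Step 16. [r6c6∈{1}] r6c6's peers cover all but 1, so r6c6=1.
Step 17. [r1c3∈{3}] nothing but 3 survives at r1c3. So r1c3=3.
Step 18. [r5c2∈{6}] r5c2's peers cover all but 6. So r5c2=6.
Step 19. [r2c2∈{1}] only 1 remains possible at r2c2. So r2c2=1.
Step 20. [r4c1∈{6}] r4c1's peers cover all but 6. So r4c1=6.
Step 21. [r4c6∈{3}] r4c6's peers cover all but 3, so r4c6=3.
Step 22. [r1c2∈{2}] nothing but 2 survives at r1c2, so r1c2=2.
Step 23. [r6c3∈{4}] only 4 remains possible at r6c3, so r6c3=4.

Answer: 5 2 3 4 1 6 / 4 1 6 3 5 2 / 1 3 2 5 6 4 / 6 4 5 1 2 3 / 3 6 1 2 4 5 / 2 5 4 6 3 1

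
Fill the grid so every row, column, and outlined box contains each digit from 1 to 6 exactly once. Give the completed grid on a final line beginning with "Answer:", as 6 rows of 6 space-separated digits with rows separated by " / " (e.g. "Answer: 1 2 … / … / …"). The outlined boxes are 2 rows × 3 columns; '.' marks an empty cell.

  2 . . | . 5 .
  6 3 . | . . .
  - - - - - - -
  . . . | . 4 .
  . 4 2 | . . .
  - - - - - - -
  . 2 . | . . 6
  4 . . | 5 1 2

Step 1. [r3c2∈{1,5,6}] across col 2, 5 lands solely at r3c2. So r3c2=5.
Step 2. [r1c4∈{1,3,4,6}] 6 has one home in row 1: r1c4. So r1c4=6.
Step 3. [r5c5∈{3}] nothing but 3 survives at r5c5. So r5c5=3.
Step 4. [r1c6∈{1,3,4}] across row 1, 3 lands solely at r1c6 ⇒ r1c6=3.
Step 5. [r3c6∈{1}] r3c6 is down to just 1 ⇒ r3c6=1.
Step 6. [r2c3∈{1,4,5}] 5 has one home in row 2: r2c3 ⇒ r2c3=5.
Step 7. [r3c1∈{3}] r3c1 is down to just 3, so r3c1=3.
Step 8. [r2c4∈{1,2,4}] r2c4 is the only open cell in row 2 admitting 1. So r2c4=1.
Step 9. [r5c3∈{1}] r5c3's peers cover all but 1. So r5c3=1.
Step 10. [r6c3∈{3,6}] r6c3 is the only open cell in row 6 admitting 3. So r6c3=3.
Step 11. [r3c3∈{6}] only 6 remains possible at r3c3 ⇒ r3c3=6.
Step 12. [r1c3∈{4}] r1c3 has the single candidate 4. So r1c3=4.
Step 13. [r5c4∈{4}] nothing but 4 survives at r5c4. So r5c4=4.
Step 14. [r3c4∈{2}] only 2 remains possible at r3c4. So r3c4=2.
Step 15. [r4c4∈{3}] r4c4 has the single candidate 3, so r4c4=3.
Step 16. [r4c5∈{6}] nothing but 6 survives at r4c5 ⇒ r4c5=6.
Step 17. [r2c6∈{4}] r2c6 is down to just 4, so r2c6=4.
Step 18. [r2c5∈{2}] only 2 remains possible at r2c5. So r2c5=2.
Step 19. [r1c2∈{1}] r1c2 is down to just 1, so r1c2=1.
Step 20. [r6c2∈{6}] only 6 remains possible at r6c2 ⇒ r6c2=6.
Step 21. [r5c1∈{5}] nothing but 5 survives at r5c1 ⇒ r5c1=5.
Step 22. [r4c1∈{1}] r4c1's peers cover all but 1 ⇒ r4c1=1.
Step 23. [r4c6∈{5}] only 5 remains possible at r4c6. So r4c6=5.

Answer: 2 1 4 6 5 3 / 6 3 5 1 2 4 / 3 5 6 2 4 1 / 1 4 2 3 6 5 / 5 2 1 4 3 6 / 4 6 3 5 1 2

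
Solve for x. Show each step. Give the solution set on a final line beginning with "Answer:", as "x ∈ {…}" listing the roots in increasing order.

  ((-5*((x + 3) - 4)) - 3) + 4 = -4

Step 1. [((-5*((x + 3) - 4)) - 3) + 4 = -4] +4 is outermost — subtract 4 both sides. So sub: (-5*((x + 3) - 4)) - 3 = -8.
Step 2. [(-5*((x + 3) - 4)) - 3 = -8] the outer -3 inverts by adding 3. So sub: -5*((x + 3) - 4) = -5.
Step 3. [-5*((x + 3) - 4) = -5] LHS = -5·(…); ÷-5 both sides ⇒ div: (x + 3) - 4 = 1.
Step 4. [(x + 3) - 4 = 1] add 4: x sits inside (… - 4). So sub: x + 3 = 5.
Step 5. [x + 3 = 5] +3 is outermost — subtract 3 both sides, so sub: x = 2.

Answer: x ∈ {2}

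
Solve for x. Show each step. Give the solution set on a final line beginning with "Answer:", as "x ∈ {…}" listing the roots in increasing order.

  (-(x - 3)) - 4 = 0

Step 1. [(-(x - 3)) - 4 = 0] add 4: x sits inside (… - 4). So sub: -(x - 3) = 4.
Step 2. [-(x - 3) = 4] leading − — multiply by −1, so neg: x - 3 = -4.
Step 3. [x - 3 = -4] peel the -3: add 3 from each side. So sub: x = -1.

Answer: x ∈ {-1}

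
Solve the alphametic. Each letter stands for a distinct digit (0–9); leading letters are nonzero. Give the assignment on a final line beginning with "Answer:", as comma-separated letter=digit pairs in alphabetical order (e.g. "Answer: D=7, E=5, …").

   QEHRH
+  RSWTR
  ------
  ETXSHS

Step 1. [col 1: H + R ≡ S (mod 10)] R=7 is one option consistent with column 1 (H + R ≡ S (mod 10), carry-in 0) — take it. So R=7.
Step 2. [col 1: H + R ≡ S (mod 10)] no forcing yet in column 1 (carry-in 0); H=3 is free and consistent — try it, so H=3.
Step 3. [col 1: H + R ≡ S (mod 10)] from column 1 (H=3, R=7, carry-in 0, digits 3,7 already taken and all letters distinct): S must equal 0. So S=0.
Step 4. [col 2: R + T ≡ H (mod 10)] from column 2 (R=7, H=3, carry-in 1, digits 0,3,7 already taken and all letters distinct): T must equal 5 ⇒ T=5.
Step 5. [col 3: H + W ≡ S (mod 10)] column 3 reads H+W+carry(1)=S with H=3, S=0; with digits 0,3,5,7 already taken and all letters distinct, the only value for W is 6 ⇒ W=6.
Step 6. [col 4: E + S ≡ X (mod 10)] column 4 (E + S ≡ X (mod 10), carry-in 1) doesn't pin E yet; pick E=1 and continue, so E=1.
Step 7. [col 4: E + S ≡ X (mod 10)] column 4 reads E+S+carry(1)=X with E=1, S=0; with digits 0,1,3,5,6,7 already taken and all letters distinct, the only value for X is 2 ⇒ X=2.
Step 8. [col 5: Q + R ≡ T (mod 10)] from column 5 (R=7, T=5, carry-in 0, digits 0,1,2,3,5,6,7 already taken and all letters distinct): Q must equal 8, so Q=8.

Answer: E=1, H=3, Q=8, R=7, S=0, T=5, W=6, X=2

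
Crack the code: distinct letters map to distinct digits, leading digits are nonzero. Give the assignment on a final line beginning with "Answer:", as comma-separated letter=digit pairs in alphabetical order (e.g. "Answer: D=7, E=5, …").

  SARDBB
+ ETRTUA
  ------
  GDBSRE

Step 1. [col 1: B + A ≡ E (mod 10)] no forcing yet in column 1 (carry-in 0); B=7 is free and consistent — try it, so B=7.
Step 2. [col 1: B + A ≡ E (mod 10)] E=3 is one option consistent with column 1 (B + A ≡ E (mod 10), carry-in 0) — take it, so E=3.
Step 3. [col 1: B + A ≡ E (mod 10)] column 1 reads B+A+carry(0)=E with B=7, E=3; with digits 3,7 already taken and all letters distinct, the only value for A is 6 ⇒ A=6.
Step 4. [col 2: B + U ≡ R (mod 10)] several values work for U in column 2 (B + U ≡ R (mod 10), carry-in 1); try U=0, so U=0.
Step 5. [col 2: B + U ≡ R (mod 10)] in column 2 we have B+U≡R with carry-in 1; given B=7, U=0 and digits 0,3,6,7 already taken and all letters distinct, that pins R to 8 ⇒ R=8.
Step 6. [col 3: D + T ≡ S (mod 10)] column 3 (D + T ≡ S (mod 10), carry-in 0) doesn't pin D yet; pick D=9 and continue, so D=9.
Step 7. [col 3: D + T ≡ S (mod 10)] column 3 (D + T ≡ S (mod 10), carry-in 0) doesn't pin T yet; pick T=2 and continue. So T=2.
Step 8. [col 3: D + T ≡ S (mod 10)] column 3: given D=9, T=2, carry-in 0, and digits 0,2,3,6,7,8,9 already taken and all letters distinct, D+T≡S (mod 10) forces S=1, so S=1.
Step 9. [col 6: S + E ≡ G (mod 10)] column 6: given S=1, E=3, carry-in 0, and digits 0,1,2,3,6,7,8,9 already taken and all letters distinct, S+E≡G (mod 10) forces G=4 ⇒ G=4.

Answer: A=6, B=7, D=9, E=3, G=4, R=8, S=1, T=2, U=0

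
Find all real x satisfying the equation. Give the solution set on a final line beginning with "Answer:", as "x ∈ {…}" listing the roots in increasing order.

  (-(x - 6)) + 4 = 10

Step 1. [(-(x - 6)) + 4 = 10] subtract 4: x sits inside (… + 4) ⇒ sub: -(x - 6) = 6.
Step 2. [-(x - 6) = 6] LHS negated; negate both sides ⇒ neg: x - 6 = -6.
Step 3. [x - 6 = -6] peel the -6: add 6 from each side ⇒ sub: x = 0.

Answer: x ∈ {0}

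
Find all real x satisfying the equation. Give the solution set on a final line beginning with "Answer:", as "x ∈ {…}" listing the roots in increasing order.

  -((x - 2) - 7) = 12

Step 1. [-((x - 2) - 7) = 12] flip signs both sides ⇒ neg: (x - 2) - 7 = -12.
Step 2. [(x - 2) - 7 = -12] 7 comes off first (add 7). So sub: x - 2 = -5.
Step 3. [x - 2 = -5] -2 is outermost — add 2 both sides, so sub: x = -3.

Answer: x ∈ {-3}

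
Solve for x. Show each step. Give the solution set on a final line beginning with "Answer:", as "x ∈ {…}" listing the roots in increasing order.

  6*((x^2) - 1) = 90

Step 1. [6*((x^2) - 1) = 90] LHS = 6·(…); ÷6 both sides, so div: (x^2) - 1 = 15.
Step 2. [(x^2) - 1 = 15] 1 comes off first (add 1), so sub: x^2 = 16.
Step 3. [x^2 = 16] √ both sides: 16 ≥ 0 gives two branches ⇒ sqrt: x = 4 or -4.

Answer: x ∈ {-4, 4}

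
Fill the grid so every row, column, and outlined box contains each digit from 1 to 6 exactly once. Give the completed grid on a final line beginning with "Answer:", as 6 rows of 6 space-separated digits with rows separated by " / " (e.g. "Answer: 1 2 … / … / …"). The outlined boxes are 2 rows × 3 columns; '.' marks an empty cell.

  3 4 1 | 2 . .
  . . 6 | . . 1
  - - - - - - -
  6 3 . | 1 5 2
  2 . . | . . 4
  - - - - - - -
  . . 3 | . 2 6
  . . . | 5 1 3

Step 1. [r5c1∈{1,4,5}] across col 1, 1 lands solely at r5c1. So r5c1=1.
Step 2. [r5c2∈{5}] r5c2 is down to just 5. So r5c2=5.
Step 3. [r2c5∈{3,4}] across col 5, 4 lands solely at r2c5, so r2c5=4.
Step 4. [r4c5∈{3,6}] 3 has one home in col 5: r4c5 ⇒ r4c5=3.
Step 5. [r6c3∈{2,4}] r6c3 is the only open cell in col 3 admitting 2, so r6c3=2.
Step 6. [r1c6∈{5}] r1c6 is down to just 5. So r1c6=5.
Step 7. [r6c1∈{4}] r6c1 has the single candidate 4 ⇒ r6c1=4.
Step 8. [r4c3∈{5}] only 5 remains possible at r4c3, so r4c3=5.
Step 9. [r2c4∈{3}] r2c4's peers cover all but 3 ⇒ r2c4=3.
Step 10. [r2c2∈{2}] r2c2 has the single candidate 2 ⇒ r2c2=2.
Step 11. [r1c5∈{6}] r1c5's peers cover all but 6. So r1c5=6.
Step 12. [r4c4∈{6}] r4c4 has the single candidate 6. So r4c4=6.
Step 13. [r6c2∈{6}] nothing but 6 survives at r6c2. So r6c2=6.
Step 14. [r3c3∈{4}] r3c3 has the single candidate 4 ⇒ r3c3=4.
Step 15. [r4c2∈{1}] r4c2's peers cover all but 1 ⇒ r4c2=1.
Step 16. [r5c4∈{4}] r5c4's peers cover all but 4. So r5c4=4.
Step 17. [r2c1∈{5}] only 5 remains possible at r2c1, so r2c1=5.

Answer: 3 4 1 2 6 5 / 5 2 6 3 4 1 / 6 3 4 1 5 2 / 2 1 5 6 3 4 / 1 5 3 4 2 6 / 4 6 2 5 1 3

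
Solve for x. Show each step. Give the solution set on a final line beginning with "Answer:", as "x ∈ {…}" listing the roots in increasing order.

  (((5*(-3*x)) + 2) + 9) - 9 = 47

Step 1. [(((5*(-3*x)) + 2) + 9) - 9 = 47] the outer -9 inverts by adding 9 ⇒ sub: ((5*(-3*x)) + 2) + 9 = 56.
Step 2. [((5*(-3*x)) + 2) + 9 = 56] +9 is outermost — subtract 9 both sides ⇒ sub: (5*(-3*x)) + 2 = 47.
Step 3. [(5*(-3*x)) + 2 = 47] peel the +2: subtract 2 from each side. So sub: 5*(-3*x) = 45.
Step 4. [5*(-3*x) = 45] LHS = 5·(…); ÷5 both sides, so div: -3*x = 9.
Step 5. [-3*x = 9] LHS = -3·(…); ÷-3 both sides ⇒ div: x = -3.

Answer: x ∈ {-3}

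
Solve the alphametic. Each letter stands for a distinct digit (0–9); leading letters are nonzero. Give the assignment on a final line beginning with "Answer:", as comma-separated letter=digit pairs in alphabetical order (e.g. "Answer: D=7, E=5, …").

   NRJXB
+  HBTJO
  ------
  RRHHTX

Step 1. [col 1: B + O ≡ X (mod 10)] no forcing yet in column 1 (carry-in 0); B=7 is free and consistent — try it, so B=7.
Step 2. [col 1: B + O ≡ X (mod 10)] O=9 is one option consistent with column 1 (B + O ≡ X (mod 10), carry-in 0) — take it, so O=9.
Step 3. [col 1: B + O ≡ X (mod 10)] in column 1 we have B+O≡X with carry-in 0; given B=7, O=9 and digits 7,9 already taken and all letters distinct, that pins X to 6. So X=6.
Step 4. [R] adding two 5-digit numbers gives at most 5+1 digits, and here it does — R is that final carry and must be 1, so R=1.
Step 5. [col 2: X + J ≡ T (mod 10)] several values work for T in column 2 (X + J ≡ T (mod 10), carry-in 1); try T=2. So T=2.
Step 6. [col 2: X + J ≡ T (mod 10)] from column 2 (X=6, T=2, carry-in 1, digits 1,2,6,7,9 already taken and all letters distinct): J must equal 5. So J=5.
Step 7. [col 3: J + T ≡ H (mod 10)] column 3 reads J+T+carry(1)=H with J=5, T=2; with digits 1,2,5,6,7,9 already taken and all letters distinct, the only value for H is 8, so H=8.
Step 8. [col 5: N + H ≡ R (mod 10)] column 5 reads N+H+carry(0)=R with H=8, R=1; with digits 1,2,5,6,7,8,9 already taken and all letters distinct, the only value for N is 3. So N=3.

Answer: B=7, H=8, J=5, N=3, O=9, R=1, T=2, X=6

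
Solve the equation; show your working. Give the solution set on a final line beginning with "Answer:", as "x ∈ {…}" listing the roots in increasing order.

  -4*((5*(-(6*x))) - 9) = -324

Step 1. [-4*((5*(-(6*x))) - 9) = -324] LHS = -4·(…); ÷-4 both sides. So div: (5*(-(6*x))) - 9 = 81.
Step 2. [(5*(-(6*x))) - 9 = 81] -9 is outermost — add 9 both sides, so sub: 5*(-(6*x)) = 90.
Step 3. [5*(-(6*x)) = 90] leading coefficient 5: divide by 5 ⇒ div: -(6*x) = 18.
Step 4. [-(6*x) = 18] leading − — multiply by −1, so neg: 6*x = -18.
Step 5. [6*x = -18] LHS = 6·(…); ÷6 both sides. So div: x = -3.

Answer: x ∈ {-3}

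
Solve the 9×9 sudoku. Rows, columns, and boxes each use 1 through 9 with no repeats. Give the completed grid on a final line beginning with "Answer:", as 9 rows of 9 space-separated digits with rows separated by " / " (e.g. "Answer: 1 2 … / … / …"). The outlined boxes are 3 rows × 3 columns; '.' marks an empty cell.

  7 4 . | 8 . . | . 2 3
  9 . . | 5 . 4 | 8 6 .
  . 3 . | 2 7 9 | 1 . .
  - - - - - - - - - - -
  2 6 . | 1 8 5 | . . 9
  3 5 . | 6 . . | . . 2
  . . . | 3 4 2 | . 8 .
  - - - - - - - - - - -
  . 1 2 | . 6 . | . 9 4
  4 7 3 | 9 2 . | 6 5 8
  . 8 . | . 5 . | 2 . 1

Step 1. [r5c6∈{7}] r5c6's peers cover all but 7. So r5c6=7.
Step 2. [r3c9∈{5}] r3c9's peers cover all but 5, so r3c9=5.
Step 3. [r5c3∈{1,4,8,9}] r5c3 is the only open cell in row 5 admitting 8 ⇒ r5c3=8.
Step 4. [r4c3∈{4,7}] col 3 places 4 nowhere but r4c3, so r4c3=4.
Step 5. [r6c3∈{1,7,9}] r6c3 is the only open cell in col 3 admitting 7. So r6c3=7.
Step 6. [r3c3∈{6}] nothing but 6 survives at r3c3, so r3c3=6.
Step 7. [r1c5∈{1}] r1c5's peers cover all but 1. So r1c5=1.
Step 8. [r7c4∈{7}] r7c4's peers cover all but 7 ⇒ r7c4=7.
Step 9. [r7c7∈{3}] r7c7 is down to just 3, so r7c7=3.
Step 10. [r9c8∈{7}] r9c8's peers cover all but 7, so r9c8=7.
Step 11. [r5c7∈{4}] nothing but 4 survives at r5c7 ⇒ r5c7=4.
Step 12. [r1c6∈{6}] r1c6 is down to just 6, so r1c6=6.
Step 13. [r6c1∈{1}] nothing but 1 survives at r6c1, so r6c1=1.
Step 14. [r9c4∈{4}] r9c4 is down to just 4, so r9c4=4.
Step 15. [r6c7∈{5}] nothing but 5 survives at r6c7. So r6c7=5.
Step 16. [r4c8∈{3}] r4c8 is down to just 3, so r4c8=3.
Step 17. [r2c3∈{1}] r2c3 has the single candidate 1. So r2c3=1.
Step 18. [r1c3∈{5}] only 5 remains possible at r1c3 ⇒ r1c3=5.
Step 19. [r7c6∈{8}] nothing but 8 survives at r7c6, so r7c6=8.
Step 20. [r2c5∈{3}] r2c5 is down to just 3. So r2c5=3.
Step 21. [r1c7∈{9}] nothing but 9 survives at r1c7. So r1c7=9.
Step 22. [r7c1∈{5}] r7c1's peers cover all but 5 ⇒ r7c1=5.
Step 23. [r8c6∈{1}] nothing but 1 survives at r8c6, so r8c6=1.
Step 24. [r2c9∈{7}] nothing but 7 survives at r2c9, so r2c9=7.
Step 25. [r9c3∈{9}] r9c3's peers cover all but 9 ⇒ r9c3=9.
Step 26. [r9c6∈{3}] r9c6 has the single candidate 3, so r9c6=3.
Step 27. [r3c8∈{4}] r3c8 is down to just 4 ⇒ r3c8=4.
Step 28. [r5c5∈{9}] r5c5 has the single candidate 9. So r5c5=9.
Step 29. [r4c7∈{7}] r4c7 is down to just 7 ⇒ r4c7=7.
Step 30. [r9c1∈{6}] nothing but 6 survives at r9c1. So r9c1=6.
Step 31. [r5c8∈{1}] only 1 remains possible at r5c8 ⇒ r5c8=1.
Step 32. [r6c9∈{6}] r6c9 has the single candidate 6. So r6c9=6.
Step 33. [r6c2∈{9}] only 9 remains possible at r6c2 ⇒ r6c2=9.
Step 34. [r2c2∈{2}] r2c2 has the single candidate 2, so r2c2=2.
Step 35. [r3c1∈{8}] r3c1 is down to just 8, so r3c1=8.

Answer: 7 4 5 8 1 6 9 2 3 / 9 2 1 5 3 4 8 6 7 / 8 3 6 2 7 9 1 4 5 / 2 6 4 1 8 5 7 3 9 / 3 5 8 6 9 7 4 1 2 / 1 9 7 3 4 2 5 8 6 / 5 1 2 7 6 8 3 9 4 / 4 7 3 9 2 1 6 5 8 / 6 8 9 4 5 3 2 7 1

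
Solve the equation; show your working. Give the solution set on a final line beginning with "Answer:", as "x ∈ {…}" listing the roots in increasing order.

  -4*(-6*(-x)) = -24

Step 1. [-4*(-6*(-x)) = -24] -4·(inner) — divide through by -4. So div: -6*(-x) = 6.
Step 2. [-6*(-x) = 6] -6 out front; divide by -6, so div: -x = -1.
Step 3. [-x = -1] flip signs both sides, so neg: x = 1.

Answer: x ∈ {1}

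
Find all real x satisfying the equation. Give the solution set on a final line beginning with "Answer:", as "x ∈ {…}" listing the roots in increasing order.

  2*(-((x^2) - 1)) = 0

Step 1. [2*(-((x^2) - 1)) = 0] 2 out front; divide by 2 ⇒ div: -((x^2) - 1) = 0.
Step 2. [-((x^2) - 1) = 0] leading − — multiply by −1 ⇒ neg: (x^2) - 1 = 0.
Step 3. [(x^2) - 1 = 0] 1 comes off first (add 1). So sub: x^2 = 1.
Step 4. [x^2 = 1] √ both sides: 1 ≥ 0 gives two branches. So sqrt: x = 1 or -1.

Answer: x ∈ {-1, 1}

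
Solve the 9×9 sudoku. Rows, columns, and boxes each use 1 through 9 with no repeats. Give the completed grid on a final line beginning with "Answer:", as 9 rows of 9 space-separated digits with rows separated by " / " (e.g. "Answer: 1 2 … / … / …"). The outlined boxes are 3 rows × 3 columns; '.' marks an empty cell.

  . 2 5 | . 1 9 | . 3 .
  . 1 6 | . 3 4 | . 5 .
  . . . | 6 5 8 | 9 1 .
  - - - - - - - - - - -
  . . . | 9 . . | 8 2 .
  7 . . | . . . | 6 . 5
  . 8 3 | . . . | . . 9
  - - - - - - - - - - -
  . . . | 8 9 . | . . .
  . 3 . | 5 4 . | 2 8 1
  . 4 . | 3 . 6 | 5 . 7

Step 1. [r7c6∈{1,2,7}] box 8 places 1 nowhere but r7c6, so r7c6=1.
Step 2. [r5c8∈{4}] r5c8's peers cover all but 4. So r5c8=4.
Step 3. [r8c1∈{6,9}] r8c1 is the only open cell in row 8 admitting 6 ⇒ r8c1=6.
Step 4. [r9c5∈{2}] r9c5's peers cover all but 2 ⇒ r9c5=2.
Step 5. [r8c3∈{7,9}] r8c3 is the only open cell in row 8 admitting 9 ⇒ r8c3=9.
Step 6. [r6c4∈{1,2,4,7}] col 4 places 4 nowhere but r6c4, so r6c4=4.
Step 7. [r1c9∈{4,6,8}] 6 has one home in row 1: r1c9 ⇒ r1c9=6.
Step 8. [r1c1∈{4,8}] across row 1, 8 lands solely at r1c1 ⇒ r1c1=8.
Step 9. [r2c4∈{2,7}] 2 has one home in box 2: r2c4. So r2c4=2.
Step 10. [r9c1∈{1}] r9c1 is down to just 1, so r9c1=1.
Step 11. [r1c7∈{4,7}] r1c7 is the only open cell in row 1 admitting 4. So r1c7=4.
Step 12. [r6c8∈{7}] r6c8's peers cover all but 7. So r6c8=7.
Step 13. [r4c9∈{3}] r4c9's peers cover all but 3, so r4c9=3.
Step 14. [r4c2∈{5,6}] r4c2 is the only open cell in col 2 admitting 6, so r4c2=6.
Step 15. [r4c3∈{1,4}] across row 4, 1 lands solely at r4c3. So r4c3=1.
Step 16. [r5c3∈{2}] r5c3's peers cover all but 2 ⇒ r5c3=2.
Step 17. [r6c1∈{5}] r6c1 is down to just 5. So r6c1=5.
Step 18. [r3c2∈{7}] r3c2's peers cover all but 7, so r3c2=7.
Step 19. [r4c1∈{4}] r4c1's peers cover all but 4, so r4c1=4.
Step 20. [r4c5∈{7}] nothing but 7 survives at r4c5. So r4c5=7.
Step 21. [r7c1∈{2}] only 2 remains possible at r7c1, so r7c1=2.
Step 22. [r6c6∈{2}] r6c6's peers cover all but 2, so r6c6=2.
Step 23. [r6c7∈{1}] r6c7 is down to just 1 ⇒ r6c7=1.
Step 24. [r6c5∈{6}] r6c5 is down to just 6. So r6c5=6.
Step 25. [r3c9∈{2}] nothing but 2 survives at r3c9 ⇒ r3c9=2.
Step 26. [r3c3∈{4}] nothing but 4 survives at r3c3. So r3c3=4.
Step 27. [r5c5∈{8}] r5c5's peers cover all but 8 ⇒ r5c5=8.
Step 28. [r2c7∈{7}] r2c7's peers cover all but 7, so r2c7=7.
Step 29. [r7c8∈{6}] r7c8's peers cover all but 6, so r7c8=6.
Step 30. [r9c8∈{9}] nothing but 9 survives at r9c8. So r9c8=9.
Step 31. [r2c9∈{8}] only 8 remains possible at r2c9, so r2c9=8.
Step 32. [r5c4∈{1}] r5c4's peers cover all but 1 ⇒ r5c4=1.
Step 33. [r9c3∈{8}] r9c3's peers cover all but 8 ⇒ r9c3=8.
Step 34. [r3c1∈{3}] r3c1's peers cover all but 3. So r3c1=3.
Step 35. [r8c6∈{7}] r8c6 is down to just 7. So r8c6=7.
Step 36. [r4c6∈{5}] r4c6 has the single candidate 5 ⇒ r4c6=5.
Step 37. [r5c6∈{3}] r5c6's peers cover all but 3 ⇒ r5c6=3.
Step 38. [r7c7∈{3}] only 3 remains possible at r7c7, so r7c7=3.
Step 39. [r2c1∈{9}] r2c1's peers cover all but 9. So r2c1=9.
Step 40. [r7c9∈{4}] nothing but 4 survives at r7c9, so r7c9=4.
Step 41. [r1c4∈{7}] nothing but 7 survives at r1c4 ⇒ r1c4=7.
Step 42. [r5c2∈{9}] r5c2's peers cover all but 9. So r5c2=9.
Step 43. [r7c2∈{5}] r7c2 has the single candidate 5. So r7c2=5.
Step 44. [r7c3∈{7}] r7c3's peers cover all but 7, so r7c3=7.

Answer: 8 2 5 7 1 9 4 3 6 / 9 1 6 2 3 4 7 5 8 / 3 7 4 6 5 8 9 1 2 / 4 6 1 9 7 5 8 2 3 / 7 9 2 1 8 3 6 4 5 / 5 8 3 4 6 2 1 7 9 / 2 5 7 8 9 1 3 6 4 / 6 3 9 5 4 7 2 8 1 / 1 4 8 3 2 6 5 9 7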